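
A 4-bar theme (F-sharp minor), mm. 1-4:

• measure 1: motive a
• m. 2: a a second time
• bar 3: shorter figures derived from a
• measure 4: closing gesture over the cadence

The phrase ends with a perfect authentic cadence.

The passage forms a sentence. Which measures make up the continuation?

After the presentation (mm. 1–2), the continuation covers the fragmentation through the cadence: mm. 3–4.

measures 3–4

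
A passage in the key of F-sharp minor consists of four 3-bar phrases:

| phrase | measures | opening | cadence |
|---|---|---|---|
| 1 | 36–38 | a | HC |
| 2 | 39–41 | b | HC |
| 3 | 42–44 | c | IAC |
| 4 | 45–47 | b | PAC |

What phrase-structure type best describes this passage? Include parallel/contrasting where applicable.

Four phrases in two halves: the first half (measures 36–41) ends with a half cadence, the second (mm. 42–47) with a perfect authentic cadence — a large antecedent–consequent pair, i.e. a double period.
Phrase 3 begins with different material from phrase 1, making it contrasting.

contrasting double period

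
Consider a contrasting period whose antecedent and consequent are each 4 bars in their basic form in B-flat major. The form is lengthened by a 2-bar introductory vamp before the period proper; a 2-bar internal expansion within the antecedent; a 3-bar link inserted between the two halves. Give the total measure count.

15 measures

Basic contrasting period: 4 + 4 = 8 bars.
8 (basic form) + 2 (introduction) + 2 (internal expansion) + 3 (link) = 15.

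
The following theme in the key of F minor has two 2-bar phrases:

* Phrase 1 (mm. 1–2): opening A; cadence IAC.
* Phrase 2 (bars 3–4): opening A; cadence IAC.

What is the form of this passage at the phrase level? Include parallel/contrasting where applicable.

Both phrases have the same opening (A) and the same cadence (imperfect authentic cadence): the second is a restatement, not a consequent, so this is a repeated phrase rather than a period.

repeated phrase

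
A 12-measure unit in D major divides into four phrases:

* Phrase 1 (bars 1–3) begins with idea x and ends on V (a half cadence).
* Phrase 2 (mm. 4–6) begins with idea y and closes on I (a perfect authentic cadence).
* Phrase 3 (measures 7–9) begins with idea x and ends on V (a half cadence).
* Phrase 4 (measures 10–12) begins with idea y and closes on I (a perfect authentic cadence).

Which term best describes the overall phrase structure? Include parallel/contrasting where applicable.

The cadence pattern HC–PAC–HC–PAC is weak–strong twice, and phrases 3–4 restate phrases 1–2: a period heard twice, not a double period (which would end weakly at phrase 2).

repeated period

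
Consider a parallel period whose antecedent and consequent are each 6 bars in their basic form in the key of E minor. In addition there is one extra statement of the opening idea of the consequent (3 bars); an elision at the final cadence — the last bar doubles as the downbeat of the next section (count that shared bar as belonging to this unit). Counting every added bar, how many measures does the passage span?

Basic parallel period: 6 + 6 = 12 bars.
12 (basic form) + 3 (extra statement) = 15.
The elision shares a bar with the next section but does not change this unit's count.

15 measures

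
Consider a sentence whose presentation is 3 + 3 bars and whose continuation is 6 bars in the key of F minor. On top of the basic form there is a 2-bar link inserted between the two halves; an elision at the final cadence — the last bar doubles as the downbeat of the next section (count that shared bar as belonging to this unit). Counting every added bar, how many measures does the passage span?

Basic sentence: 3 + 3 + 6 = 12 bars.
12 (basic form) + 2 (link) = 14.
The elision shares a bar with the next section but does not change this unit's count.

14 measures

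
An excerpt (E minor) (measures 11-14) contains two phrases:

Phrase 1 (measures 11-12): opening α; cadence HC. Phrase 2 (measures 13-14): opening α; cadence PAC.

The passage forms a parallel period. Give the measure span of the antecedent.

The antecedent is the phrase ending with the weaker cadence (half cadence, phrase 1) and the consequent the one ending more conclusively (perfect authentic cadence, phrase 2); the antecedent is mm. 11–12.

measures 11–12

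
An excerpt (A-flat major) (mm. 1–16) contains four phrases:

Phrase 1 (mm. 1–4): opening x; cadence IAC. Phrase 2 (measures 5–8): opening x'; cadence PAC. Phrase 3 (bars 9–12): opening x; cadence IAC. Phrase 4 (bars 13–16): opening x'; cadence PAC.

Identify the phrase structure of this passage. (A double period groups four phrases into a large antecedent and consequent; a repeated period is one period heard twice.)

The cadence pattern IAC–PAC–IAC–PAC is weak–strong twice, and phrases 3–4 restate phrases 1–2: a period heard twice, not a double period (which would end weakly at phrase 2).

repeated period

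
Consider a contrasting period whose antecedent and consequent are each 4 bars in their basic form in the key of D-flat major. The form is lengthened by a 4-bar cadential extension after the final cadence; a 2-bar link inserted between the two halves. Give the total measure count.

Basic contrasting period: 4 + 4 = 8 bars.
8 (basic form) + 4 (cadential extension) + 2 (link) = 14.

14 measures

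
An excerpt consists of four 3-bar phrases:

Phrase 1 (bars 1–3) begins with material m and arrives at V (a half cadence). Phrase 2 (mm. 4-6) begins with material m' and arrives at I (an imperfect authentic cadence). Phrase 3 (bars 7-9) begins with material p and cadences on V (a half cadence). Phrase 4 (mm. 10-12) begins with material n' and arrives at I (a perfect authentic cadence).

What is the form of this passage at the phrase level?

Four phrases in two halves: the first half (mm. 1–6) ends with an imperfect authentic cadence, the second (mm. 7-12) with a perfect authentic cadence — a large antecedent–consequent pair, i.e. a double period.
Phrase 3 begins with different material from phrase 1, making it contrasting.

contrasting double period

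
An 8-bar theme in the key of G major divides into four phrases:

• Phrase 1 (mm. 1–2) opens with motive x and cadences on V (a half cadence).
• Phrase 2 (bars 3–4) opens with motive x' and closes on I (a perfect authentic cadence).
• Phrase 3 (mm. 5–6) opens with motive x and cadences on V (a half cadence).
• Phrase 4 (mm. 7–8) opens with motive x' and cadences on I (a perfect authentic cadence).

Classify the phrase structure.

The cadence pattern HC–PAC–HC–PAC is weak–strong twice, and phrases 3–4 restate phrases 1–2: a period heard twice, not a double period (which would end weakly at phrase 2).

repeated period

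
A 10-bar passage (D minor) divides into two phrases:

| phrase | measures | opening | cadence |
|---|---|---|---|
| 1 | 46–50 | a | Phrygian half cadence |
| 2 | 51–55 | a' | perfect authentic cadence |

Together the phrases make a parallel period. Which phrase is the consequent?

The phrase ending with the weaker cadence (Phrygian half cadence) is the antecedent; the one ending more conclusively (perfect authentic cadence) is the consequent. The consequent is phrase 2.

phrase 2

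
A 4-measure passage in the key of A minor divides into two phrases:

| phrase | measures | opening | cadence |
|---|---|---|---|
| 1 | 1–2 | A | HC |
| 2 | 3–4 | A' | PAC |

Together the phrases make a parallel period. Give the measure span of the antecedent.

measures 1–2

The phrase ending with the weaker cadence (half cadence) is the antecedent; the one ending more conclusively (perfect authentic cadence) is the consequent. The antecedent is measures 1–2.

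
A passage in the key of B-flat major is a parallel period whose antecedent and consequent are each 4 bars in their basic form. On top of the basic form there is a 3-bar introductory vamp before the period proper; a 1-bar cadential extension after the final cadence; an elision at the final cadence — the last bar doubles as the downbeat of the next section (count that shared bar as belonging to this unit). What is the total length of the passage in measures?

12 measures

Basic parallel period: 4 + 4 = 8 bars.
8 (basic form) + 3 (introduction) + 1 (cadential extension) = 12.
The elision shares a bar with the next section but does not change this unit's count.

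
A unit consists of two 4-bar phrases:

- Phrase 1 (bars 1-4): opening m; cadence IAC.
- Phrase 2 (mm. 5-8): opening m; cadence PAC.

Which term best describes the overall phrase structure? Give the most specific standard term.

parallel period

Phrase 1 ends with an imperfect authentic cadence (weaker) and phrase 2 with a perfect authentic cadence (stronger): antecedent + consequent = a period.
The two phrases open with the same material (m / m), so the period is parallel.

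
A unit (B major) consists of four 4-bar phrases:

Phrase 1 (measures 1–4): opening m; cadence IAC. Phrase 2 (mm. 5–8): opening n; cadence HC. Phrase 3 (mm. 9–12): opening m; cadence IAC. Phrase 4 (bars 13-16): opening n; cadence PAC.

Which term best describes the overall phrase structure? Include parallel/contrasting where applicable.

parallel double period

Four phrases in two halves: the first half (mm. 1-8) ends with a half cadence, the second (measures 9-16) with a perfect authentic cadence — a large antecedent–consequent pair, i.e. a double period.
Phrase 3 begins with the same material as phrase 1, making it parallel.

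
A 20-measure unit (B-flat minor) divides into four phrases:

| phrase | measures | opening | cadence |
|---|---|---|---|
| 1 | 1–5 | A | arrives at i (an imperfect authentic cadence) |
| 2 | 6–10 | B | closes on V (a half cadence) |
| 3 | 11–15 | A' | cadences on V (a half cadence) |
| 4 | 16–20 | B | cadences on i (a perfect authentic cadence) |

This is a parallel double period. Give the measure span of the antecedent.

In a double period the first pair of phrases (ending half cadence) is the large antecedent and the second pair (ending perfect authentic cadence) is the large consequent; the antecedent is measures 1–10.

measures 1–10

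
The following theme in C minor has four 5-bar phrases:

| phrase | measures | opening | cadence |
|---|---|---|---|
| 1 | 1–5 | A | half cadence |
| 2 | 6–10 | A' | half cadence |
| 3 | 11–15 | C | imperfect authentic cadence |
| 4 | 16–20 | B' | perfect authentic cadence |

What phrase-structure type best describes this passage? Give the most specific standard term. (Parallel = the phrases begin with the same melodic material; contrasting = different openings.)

contrasting double period

Four phrases in two halves: the first half (measures 1–10) ends with a half cadence, the second (mm. 11–20) with a perfect authentic cadence — a large antecedent–consequent pair, i.e. a double period.
Phrase 3 begins with different material from phrase 1, making it contrasting.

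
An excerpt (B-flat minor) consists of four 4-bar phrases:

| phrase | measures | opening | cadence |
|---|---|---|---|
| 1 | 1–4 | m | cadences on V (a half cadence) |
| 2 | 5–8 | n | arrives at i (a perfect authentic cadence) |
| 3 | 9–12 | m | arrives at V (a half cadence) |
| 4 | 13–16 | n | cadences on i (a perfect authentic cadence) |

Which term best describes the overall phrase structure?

repeated period

The cadence pattern HC–PAC–HC–PAC is weak–strong twice, and phrases 3–4 restate phrases 1–2: a period heard twice, not a double period (which would end weakly at phrase 2).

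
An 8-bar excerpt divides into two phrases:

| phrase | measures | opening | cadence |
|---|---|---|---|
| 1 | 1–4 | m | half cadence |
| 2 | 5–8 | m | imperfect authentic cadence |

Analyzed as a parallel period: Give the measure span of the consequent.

The antecedent is the phrase ending with the weaker cadence (half cadence, phrase 1) and the consequent the one ending more conclusively (imperfect authentic cadence, phrase 2); the consequent is measures 5-8.

measures 5–8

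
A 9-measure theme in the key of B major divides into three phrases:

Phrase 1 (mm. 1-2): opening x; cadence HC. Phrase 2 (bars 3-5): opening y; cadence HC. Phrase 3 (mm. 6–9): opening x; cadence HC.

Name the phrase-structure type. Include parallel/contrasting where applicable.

phrase group

The final phrase closes with a half cadence, which is not stronger than the preceding half cadence; the 3 phrases lack an overall antecedent–consequent design and so form a phrase group.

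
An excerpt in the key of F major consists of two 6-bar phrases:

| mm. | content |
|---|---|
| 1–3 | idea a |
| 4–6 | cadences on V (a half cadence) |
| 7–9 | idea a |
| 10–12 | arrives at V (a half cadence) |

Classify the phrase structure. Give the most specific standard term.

repeated phrase

Both phrases have the same opening (a) and the same cadence (half cadence): the second is a restatement, not a consequent, so this is a repeated phrase rather than a period.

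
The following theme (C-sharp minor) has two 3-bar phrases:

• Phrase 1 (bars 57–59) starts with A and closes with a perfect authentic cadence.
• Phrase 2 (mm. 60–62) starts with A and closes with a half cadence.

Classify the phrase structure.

phrase group

The second phrase closes with a half cadence, which is not stronger than the first phrase's perfect authentic cadence; without a weak→strong cadential pair there is no antecedent–consequent relationship, so this is a phrase group rather than a period.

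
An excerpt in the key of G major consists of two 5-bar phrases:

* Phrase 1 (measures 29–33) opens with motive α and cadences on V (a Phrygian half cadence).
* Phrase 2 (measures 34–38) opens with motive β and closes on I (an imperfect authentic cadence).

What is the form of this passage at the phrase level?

contrasting period

Phrase 1 ends with a Phrygian half cadence (weaker) and phrase 2 with an imperfect authentic cadence (stronger): antecedent + consequent = a period.
The two phrases open with different material (α / β), so the period is contrasting.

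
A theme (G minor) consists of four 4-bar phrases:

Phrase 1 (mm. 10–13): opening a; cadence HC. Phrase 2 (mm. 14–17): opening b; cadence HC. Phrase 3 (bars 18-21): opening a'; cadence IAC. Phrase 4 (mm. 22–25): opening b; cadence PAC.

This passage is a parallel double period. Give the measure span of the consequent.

In a double period the four phrases pair into a large antecedent (phrases 1–2, ending half cadence) and a large consequent (phrases 3–4, ending perfect authentic cadence). The consequent spans measures 18–25.

measures 18–25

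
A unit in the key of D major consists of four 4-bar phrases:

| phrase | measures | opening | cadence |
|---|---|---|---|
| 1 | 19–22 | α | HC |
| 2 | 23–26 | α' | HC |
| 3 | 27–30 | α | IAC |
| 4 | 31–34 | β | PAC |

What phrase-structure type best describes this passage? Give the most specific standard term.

parallel double period

Four phrases in two halves: the first half (measures 19-26) ends with a half cadence, the second (measures 27–34) with a perfect authentic cadence — a large antecedent–consequent pair, i.e. a double period.
Phrase 3 begins with the same material as phrase 1, making it parallel.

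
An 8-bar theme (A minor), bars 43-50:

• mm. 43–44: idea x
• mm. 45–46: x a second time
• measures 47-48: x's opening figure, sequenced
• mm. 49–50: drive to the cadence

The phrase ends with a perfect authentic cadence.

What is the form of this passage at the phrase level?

sentence

Basic idea (bars 43-44) + its repetition (bars 45-46) form the presentation; fragmentation and cadence (bars 47–50) form the continuation — the 8-bar whole is a sentence.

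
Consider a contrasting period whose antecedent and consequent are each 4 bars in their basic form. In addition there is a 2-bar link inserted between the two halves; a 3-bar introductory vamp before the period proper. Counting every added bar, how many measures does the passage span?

Basic contrasting period: 4 + 4 = 8 bars.
8 (basic form) + 2 (link) + 3 (introduction) = 13.

13 measures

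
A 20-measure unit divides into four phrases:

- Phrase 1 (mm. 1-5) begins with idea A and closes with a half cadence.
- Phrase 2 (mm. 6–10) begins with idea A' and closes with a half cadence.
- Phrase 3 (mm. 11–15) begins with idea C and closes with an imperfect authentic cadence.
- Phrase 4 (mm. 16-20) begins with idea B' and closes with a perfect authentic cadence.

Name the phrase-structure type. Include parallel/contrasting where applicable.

Four phrases in two halves: the first half (mm. 1-10) ends with a half cadence, the second (measures 11–20) with a perfect authentic cadence — a large antecedent–consequent pair, i.e. a double period.
Phrase 3 begins with different material from phrase 1, making it contrasting.

contrasting double period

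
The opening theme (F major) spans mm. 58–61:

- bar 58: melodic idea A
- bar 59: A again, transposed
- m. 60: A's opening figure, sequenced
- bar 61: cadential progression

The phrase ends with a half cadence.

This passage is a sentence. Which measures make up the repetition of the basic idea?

measures 59–59

The presentation of a sentence is the basic idea (m. 58) plus its repetition (measure 59); the repetition of the basic idea is therefore bar 59.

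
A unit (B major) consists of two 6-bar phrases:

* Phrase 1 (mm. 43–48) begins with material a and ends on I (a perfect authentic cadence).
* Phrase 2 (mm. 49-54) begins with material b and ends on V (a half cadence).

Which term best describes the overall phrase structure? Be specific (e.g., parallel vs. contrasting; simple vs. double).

phrase group

The second phrase closes with a half cadence, which is not stronger than the first phrase's perfect authentic cadence; without a weak→strong cadential pair there is no antecedent–consequent relationship, so this is a phrase group rather than a period.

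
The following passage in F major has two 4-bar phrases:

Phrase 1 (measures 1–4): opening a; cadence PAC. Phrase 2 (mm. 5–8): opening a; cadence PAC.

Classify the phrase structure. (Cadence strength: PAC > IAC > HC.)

repeated phrase

Both phrases have the same opening (a) and the same cadence (perfect authentic cadence): the second is a restatement, not a consequent, so this is a repeated phrase rather than a period.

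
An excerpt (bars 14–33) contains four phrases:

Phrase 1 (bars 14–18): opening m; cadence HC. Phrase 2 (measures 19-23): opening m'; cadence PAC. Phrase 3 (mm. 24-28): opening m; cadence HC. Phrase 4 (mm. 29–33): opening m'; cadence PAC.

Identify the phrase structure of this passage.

The cadence pattern HC–PAC–HC–PAC is weak–strong twice, and phrases 3–4 restate phrases 1–2: a period heard twice, not a double period (which would end weakly at phrase 2).

repeated period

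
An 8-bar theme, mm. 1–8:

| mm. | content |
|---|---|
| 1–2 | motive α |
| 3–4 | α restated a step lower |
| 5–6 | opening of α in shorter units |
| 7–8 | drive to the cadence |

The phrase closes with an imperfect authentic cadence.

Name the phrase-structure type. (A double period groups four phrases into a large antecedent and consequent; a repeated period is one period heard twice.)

Basic idea (mm. 1–2) + its repetition (mm. 3–4) form the presentation; fragmentation and cadence (mm. 5–8) form the continuation — the 8-bar whole is a sentence.

sentence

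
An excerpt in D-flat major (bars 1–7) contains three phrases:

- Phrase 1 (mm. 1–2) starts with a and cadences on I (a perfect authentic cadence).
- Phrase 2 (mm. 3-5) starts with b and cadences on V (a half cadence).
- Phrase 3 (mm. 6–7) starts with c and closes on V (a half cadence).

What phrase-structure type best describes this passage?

phrase group

The final phrase closes with a half cadence, which is not stronger than the preceding half cadence; the 3 phrases lack an overall antecedent–consequent design and so form a phrase group.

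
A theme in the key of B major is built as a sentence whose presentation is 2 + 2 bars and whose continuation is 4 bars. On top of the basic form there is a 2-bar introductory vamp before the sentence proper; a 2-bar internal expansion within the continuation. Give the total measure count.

12 measures

Basic sentence: 2 + 2 + 4 = 8 bars.
8 (basic form) + 2 (introduction) + 2 (internal expansion) = 12.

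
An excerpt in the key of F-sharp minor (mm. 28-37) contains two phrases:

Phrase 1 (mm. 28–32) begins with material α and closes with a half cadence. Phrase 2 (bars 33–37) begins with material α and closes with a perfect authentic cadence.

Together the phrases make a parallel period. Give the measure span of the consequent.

measures 33–37

The phrase ending with the weaker cadence (half cadence) is the antecedent; the one ending more conclusively (perfect authentic cadence) is the consequent. The consequent is measures 33–37.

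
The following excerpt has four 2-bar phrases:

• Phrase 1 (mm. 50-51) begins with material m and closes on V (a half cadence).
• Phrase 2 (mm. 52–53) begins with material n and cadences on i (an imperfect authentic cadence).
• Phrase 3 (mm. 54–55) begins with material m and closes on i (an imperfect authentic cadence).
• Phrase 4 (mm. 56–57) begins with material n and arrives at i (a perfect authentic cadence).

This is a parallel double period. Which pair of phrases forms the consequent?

In a double period the first pair of phrases (ending imperfect authentic cadence) is the large antecedent and the second pair (ending perfect authentic cadence) is the large consequent; the consequent is phrases 3 and 4.

phrases 3 and 4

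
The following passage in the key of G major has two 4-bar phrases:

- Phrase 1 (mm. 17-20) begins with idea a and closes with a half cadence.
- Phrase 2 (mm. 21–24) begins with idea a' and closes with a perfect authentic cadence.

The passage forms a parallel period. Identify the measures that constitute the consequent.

The antecedent is the phrase ending with the weaker cadence (half cadence, phrase 1) and the consequent the one ending more conclusively (perfect authentic cadence, phrase 2); the consequent is measures 21-24.

measures 21–24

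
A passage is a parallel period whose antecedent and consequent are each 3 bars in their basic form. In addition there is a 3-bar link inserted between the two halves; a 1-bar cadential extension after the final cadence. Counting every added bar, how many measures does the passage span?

10 measures

Basic parallel period: 3 + 3 = 6 bars.
6 (basic form) + 3 (link) + 1 (cadential extension) = 10.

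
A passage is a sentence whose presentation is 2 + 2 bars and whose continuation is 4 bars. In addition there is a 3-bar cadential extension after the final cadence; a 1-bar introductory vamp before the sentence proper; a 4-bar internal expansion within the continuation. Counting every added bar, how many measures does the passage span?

Basic sentence: 2 + 2 + 4 = 8 bars.
8 (basic form) + 3 (cadential extension) + 1 (introduction) + 4 (internal expansion) = 16.

16 measures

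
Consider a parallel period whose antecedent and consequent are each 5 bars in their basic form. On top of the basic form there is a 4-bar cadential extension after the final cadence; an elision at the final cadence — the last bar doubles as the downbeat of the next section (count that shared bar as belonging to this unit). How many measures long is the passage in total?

Basic parallel period: 5 + 5 = 10 bars.
10 (basic form) + 4 (cadential extension) = 14.
The elision shares a bar with the next section but does not change this unit's count.

14 measures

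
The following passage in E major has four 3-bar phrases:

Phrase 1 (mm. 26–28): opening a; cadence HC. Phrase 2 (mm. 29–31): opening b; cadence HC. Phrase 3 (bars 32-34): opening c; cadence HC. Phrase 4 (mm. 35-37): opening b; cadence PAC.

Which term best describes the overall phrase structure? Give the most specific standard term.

contrasting double period

Four phrases in two halves: the first half (measures 26-31) ends with a half cadence, the second (mm. 32-37) with a perfect authentic cadence — a large antecedent–consequent pair, i.e. a double period.
Phrase 3 begins with different material from phrase 1, making it contrasting.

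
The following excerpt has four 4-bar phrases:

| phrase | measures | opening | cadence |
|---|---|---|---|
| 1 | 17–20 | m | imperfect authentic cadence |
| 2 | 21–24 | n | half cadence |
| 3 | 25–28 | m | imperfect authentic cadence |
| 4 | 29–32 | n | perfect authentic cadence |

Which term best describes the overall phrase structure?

parallel double period

Four phrases in two halves: the first half (measures 17–24) ends with a half cadence, the second (measures 25-32) with a perfect authentic cadence — a large antecedent–consequent pair, i.e. a double period.
Phrase 3 begins with the same material as phrase 1, making it parallel.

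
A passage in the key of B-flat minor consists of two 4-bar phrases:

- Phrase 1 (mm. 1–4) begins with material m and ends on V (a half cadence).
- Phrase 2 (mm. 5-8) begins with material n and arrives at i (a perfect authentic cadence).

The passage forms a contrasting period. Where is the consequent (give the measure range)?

measures 5–8

The antecedent is the phrase ending with the weaker cadence (half cadence, phrase 1) and the consequent the one ending more conclusively (perfect authentic cadence, phrase 2); the consequent is mm. 5-8.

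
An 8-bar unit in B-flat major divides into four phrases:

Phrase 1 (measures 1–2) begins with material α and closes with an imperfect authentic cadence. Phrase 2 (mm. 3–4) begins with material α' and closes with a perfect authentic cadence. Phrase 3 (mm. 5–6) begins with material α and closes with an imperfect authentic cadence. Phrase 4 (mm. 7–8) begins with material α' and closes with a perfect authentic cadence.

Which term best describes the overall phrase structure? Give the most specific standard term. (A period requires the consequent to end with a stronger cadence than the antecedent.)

The cadence pattern IAC–PAC–IAC–PAC is weak–strong twice, and phrases 3–4 restate phrases 1–2: a period heard twice, not a double period (which would end weakly at phrase 2).

repeated period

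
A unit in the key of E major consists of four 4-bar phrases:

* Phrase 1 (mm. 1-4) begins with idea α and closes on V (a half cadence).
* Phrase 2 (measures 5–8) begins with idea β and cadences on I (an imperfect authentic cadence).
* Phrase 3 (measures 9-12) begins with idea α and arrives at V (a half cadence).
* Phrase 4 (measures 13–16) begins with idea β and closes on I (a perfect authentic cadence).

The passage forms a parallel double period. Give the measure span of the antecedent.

measures 1–8

In a double period the first pair of phrases (ending imperfect authentic cadence) is the large antecedent and the second pair (ending perfect authentic cadence) is the large consequent; the antecedent is measures 1–8.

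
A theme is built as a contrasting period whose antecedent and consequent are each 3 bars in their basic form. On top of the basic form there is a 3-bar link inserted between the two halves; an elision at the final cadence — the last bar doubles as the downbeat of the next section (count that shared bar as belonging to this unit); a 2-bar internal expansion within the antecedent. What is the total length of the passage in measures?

Basic contrasting period: 3 + 3 = 6 bars.
6 (basic form) + 3 (link) + 2 (internal expansion) = 11.
The elision shares a bar with the next section but does not change this unit's count.

11 measures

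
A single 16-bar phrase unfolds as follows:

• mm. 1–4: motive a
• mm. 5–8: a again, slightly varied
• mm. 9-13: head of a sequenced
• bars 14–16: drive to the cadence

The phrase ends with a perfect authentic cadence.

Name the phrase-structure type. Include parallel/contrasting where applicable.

Basic idea (measures 1-4) + its repetition (mm. 5-8) form the presentation; fragmentation and cadence (mm. 9-16) form the continuation — the 16-bar whole is a sentence.

sentence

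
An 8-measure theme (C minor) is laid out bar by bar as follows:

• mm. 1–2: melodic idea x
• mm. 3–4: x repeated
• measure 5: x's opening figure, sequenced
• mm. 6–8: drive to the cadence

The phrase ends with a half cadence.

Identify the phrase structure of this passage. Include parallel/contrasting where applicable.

Basic idea (mm. 1–2) + its repetition (measures 3-4) form the presentation; fragmentation and cadence (mm. 5–8) form the continuation — the 8-bar whole is a sentence.

sentence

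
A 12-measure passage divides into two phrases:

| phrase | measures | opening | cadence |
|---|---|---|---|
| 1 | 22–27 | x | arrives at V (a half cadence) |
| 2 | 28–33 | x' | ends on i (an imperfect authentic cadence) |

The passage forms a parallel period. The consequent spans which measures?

The antecedent is the phrase ending with the weaker cadence (half cadence, phrase 1) and the consequent the one ending more conclusively (imperfect authentic cadence, phrase 2); the consequent is mm. 28–33.

measures 28–33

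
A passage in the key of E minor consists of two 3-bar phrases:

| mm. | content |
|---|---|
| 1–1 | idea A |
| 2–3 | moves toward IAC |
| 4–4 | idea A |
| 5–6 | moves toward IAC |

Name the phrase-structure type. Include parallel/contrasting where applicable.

Both phrases have the same opening (A) and the same cadence (imperfect authentic cadence): the second is a restatement, not a consequent, so this is a repeated phrase rather than a period.

repeated phrase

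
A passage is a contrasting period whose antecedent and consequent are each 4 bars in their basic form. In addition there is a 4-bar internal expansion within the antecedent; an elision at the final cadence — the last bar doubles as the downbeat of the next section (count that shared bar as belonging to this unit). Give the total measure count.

12 measures

Basic contrasting period: 4 + 4 = 8 bars.
8 (basic form) + 4 (internal expansion) = 12.
The elision shares a bar with the next section but does not change this unit's count.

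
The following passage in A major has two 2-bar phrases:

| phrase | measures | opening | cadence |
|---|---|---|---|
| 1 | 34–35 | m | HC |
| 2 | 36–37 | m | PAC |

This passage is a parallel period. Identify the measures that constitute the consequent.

measures 36–37

The antecedent is the phrase ending with the weaker cadence (half cadence, phrase 1) and the consequent the one ending more conclusively (perfect authentic cadence, phrase 2); the consequent is bars 36–37.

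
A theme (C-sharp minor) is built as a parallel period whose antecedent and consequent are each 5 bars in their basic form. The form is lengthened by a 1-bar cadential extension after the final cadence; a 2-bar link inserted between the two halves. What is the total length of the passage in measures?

13 measures

Basic parallel period: 5 + 5 = 10 bars.
10 (basic form) + 1 (cadential extension) + 2 (link) = 13.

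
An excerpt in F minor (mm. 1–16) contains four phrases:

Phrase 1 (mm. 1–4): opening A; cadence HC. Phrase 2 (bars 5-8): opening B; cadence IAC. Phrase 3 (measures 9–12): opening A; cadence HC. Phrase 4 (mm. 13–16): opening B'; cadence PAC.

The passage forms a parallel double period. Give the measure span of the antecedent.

In a double period the first pair of phrases (ending imperfect authentic cadence) is the large antecedent and the second pair (ending perfect authentic cadence) is the large consequent; the antecedent is measures 1–8.

measures 1–8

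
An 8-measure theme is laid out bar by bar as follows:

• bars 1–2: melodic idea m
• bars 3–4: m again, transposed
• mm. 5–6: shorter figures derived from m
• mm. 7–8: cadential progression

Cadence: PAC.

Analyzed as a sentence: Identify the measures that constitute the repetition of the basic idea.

The presentation of a sentence is the basic idea (mm. 1-2) plus its repetition (mm. 3–4); the repetition of the basic idea is therefore mm. 3–4.

measures 3–4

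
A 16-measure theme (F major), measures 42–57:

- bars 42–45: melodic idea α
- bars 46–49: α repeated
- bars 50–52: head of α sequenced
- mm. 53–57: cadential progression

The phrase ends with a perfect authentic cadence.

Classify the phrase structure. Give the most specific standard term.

sentence

Basic idea (bars 42-45) + its repetition (measures 46–49) form the presentation; fragmentation and cadence (bars 50-57) form the continuation — the 16-bar whole is a sentence.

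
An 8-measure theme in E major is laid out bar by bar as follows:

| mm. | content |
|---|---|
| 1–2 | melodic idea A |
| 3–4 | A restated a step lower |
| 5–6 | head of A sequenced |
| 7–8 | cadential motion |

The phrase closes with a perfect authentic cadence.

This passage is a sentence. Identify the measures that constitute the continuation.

After the presentation (measures 1–4), the continuation covers the fragmentation through the cadence: measures 5–8.

measures 5–8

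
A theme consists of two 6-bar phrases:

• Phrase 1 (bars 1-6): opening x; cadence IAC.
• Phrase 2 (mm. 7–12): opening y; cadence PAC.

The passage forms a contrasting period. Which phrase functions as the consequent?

The phrase ending with the weaker cadence (imperfect authentic cadence) is the antecedent; the one ending more conclusively (perfect authentic cadence) is the consequent. The consequent is phrase 2.

phrase 2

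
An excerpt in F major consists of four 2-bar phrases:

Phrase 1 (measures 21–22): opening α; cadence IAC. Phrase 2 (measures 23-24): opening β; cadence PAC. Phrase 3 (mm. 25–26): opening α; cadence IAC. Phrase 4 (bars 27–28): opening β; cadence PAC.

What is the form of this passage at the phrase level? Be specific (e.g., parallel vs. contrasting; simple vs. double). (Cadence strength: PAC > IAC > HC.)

repeated period

The cadence pattern IAC–PAC–IAC–PAC is weak–strong twice, and phrases 3–4 restate phrases 1–2: a period heard twice, not a double period (which would end weakly at phrase 2).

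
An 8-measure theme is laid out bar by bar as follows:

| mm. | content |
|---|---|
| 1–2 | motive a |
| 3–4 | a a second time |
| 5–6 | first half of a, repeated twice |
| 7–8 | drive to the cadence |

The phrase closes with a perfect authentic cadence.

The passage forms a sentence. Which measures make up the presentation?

The presentation of a sentence is the basic idea (mm. 1–2) plus its repetition (mm. 3–4); the presentation is therefore mm. 1–4.

measures 1–4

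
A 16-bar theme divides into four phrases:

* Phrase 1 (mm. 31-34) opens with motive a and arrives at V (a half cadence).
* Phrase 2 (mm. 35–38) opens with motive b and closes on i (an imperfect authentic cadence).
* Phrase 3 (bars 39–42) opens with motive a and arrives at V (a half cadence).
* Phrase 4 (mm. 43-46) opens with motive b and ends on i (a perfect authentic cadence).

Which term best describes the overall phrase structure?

parallel double period

Four phrases in two halves: the first half (bars 31–38) ends with an imperfect authentic cadence, the second (bars 39-46) with a perfect authentic cadence — a large antecedent–consequent pair, i.e. a double period.
Phrase 3 begins with the same material as phrase 1, making it parallel.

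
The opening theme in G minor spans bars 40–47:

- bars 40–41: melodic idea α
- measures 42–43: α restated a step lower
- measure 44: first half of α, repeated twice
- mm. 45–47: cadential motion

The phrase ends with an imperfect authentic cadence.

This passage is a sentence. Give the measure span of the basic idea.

The presentation of a sentence is the basic idea (mm. 40–41) plus its repetition (mm. 42–43); the basic idea is therefore measures 40–41.

measures 40–41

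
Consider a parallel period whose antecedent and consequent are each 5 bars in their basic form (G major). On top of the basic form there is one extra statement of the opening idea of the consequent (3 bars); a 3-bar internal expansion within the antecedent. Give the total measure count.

Basic parallel period: 5 + 5 = 10 bars.
10 (basic form) + 3 (extra statement) + 3 (internal expansion) = 16.

16 measures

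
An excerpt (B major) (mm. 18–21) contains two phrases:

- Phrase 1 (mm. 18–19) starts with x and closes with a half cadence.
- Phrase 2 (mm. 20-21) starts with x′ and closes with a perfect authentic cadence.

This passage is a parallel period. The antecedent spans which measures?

The antecedent is the phrase ending with the weaker cadence (half cadence, phrase 1) and the consequent the one ending more conclusively (perfect authentic cadence, phrase 2); the antecedent is measures 18-19.

measures 18–19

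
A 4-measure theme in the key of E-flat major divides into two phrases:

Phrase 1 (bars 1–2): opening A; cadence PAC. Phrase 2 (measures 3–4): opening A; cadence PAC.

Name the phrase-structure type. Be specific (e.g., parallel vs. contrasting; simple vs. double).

Both phrases have the same opening (A) and the same cadence (perfect authentic cadence): the second is a restatement, not a consequent, so this is a repeated phrase rather than a period.

repeated phrase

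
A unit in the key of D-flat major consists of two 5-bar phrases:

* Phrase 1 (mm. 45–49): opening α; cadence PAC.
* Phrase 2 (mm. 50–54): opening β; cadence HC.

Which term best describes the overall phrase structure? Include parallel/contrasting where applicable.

The second phrase closes with a half cadence, which is not stronger than the first phrase's perfect authentic cadence; without a weak→strong cadential pair there is no antecedent–consequent relationship, so this is a phrase group rather than a period.

phrase group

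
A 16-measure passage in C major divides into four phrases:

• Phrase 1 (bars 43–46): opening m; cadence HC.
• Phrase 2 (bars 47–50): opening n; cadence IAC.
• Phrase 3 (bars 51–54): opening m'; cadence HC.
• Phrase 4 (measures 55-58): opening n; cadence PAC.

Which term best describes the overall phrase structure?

parallel double period

Four phrases in two halves: the first half (mm. 43–50) ends with an imperfect authentic cadence, the second (bars 51–58) with a perfect authentic cadence — a large antecedent–consequent pair, i.e. a double period.
Phrase 3 begins with the same material as phrase 1, making it parallel.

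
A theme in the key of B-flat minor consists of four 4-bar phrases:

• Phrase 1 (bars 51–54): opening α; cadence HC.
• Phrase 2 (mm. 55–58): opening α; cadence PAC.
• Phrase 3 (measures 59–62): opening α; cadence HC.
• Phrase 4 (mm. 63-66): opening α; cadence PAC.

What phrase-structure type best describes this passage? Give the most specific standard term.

The cadence pattern HC–PAC–HC–PAC is weak–strong twice, and phrases 3–4 restate phrases 1–2: a period heard twice, not a double period (which would end weakly at phrase 2).

repeated period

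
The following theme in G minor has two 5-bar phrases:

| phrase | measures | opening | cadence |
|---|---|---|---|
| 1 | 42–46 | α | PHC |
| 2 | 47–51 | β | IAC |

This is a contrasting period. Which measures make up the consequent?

The phrase ending with the weaker cadence (Phrygian half cadence) is the antecedent; the one ending more conclusively (imperfect authentic cadence) is the consequent. The consequent is measures 47–51.

measures 47–51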